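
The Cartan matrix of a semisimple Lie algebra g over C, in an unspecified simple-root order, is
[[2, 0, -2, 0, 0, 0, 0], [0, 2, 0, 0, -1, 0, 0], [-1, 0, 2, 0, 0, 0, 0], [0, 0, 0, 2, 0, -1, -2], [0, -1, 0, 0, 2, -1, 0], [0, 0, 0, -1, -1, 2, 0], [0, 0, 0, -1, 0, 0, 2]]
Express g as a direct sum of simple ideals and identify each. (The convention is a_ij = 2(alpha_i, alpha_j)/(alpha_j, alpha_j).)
The diagram associated to this matrix has two connected components: the simple roots {alpha_1, alpha_3} form a chain of 2 nodes with a double edge at one end; the terminal node there is the unique short simple root (B_2), and {alpha_2, alpha_4, alpha_5, alpha_6, alpha_7} form a chain of 5 nodes with a double edge at one end; the terminal node there is the unique short simple root (B_5). A semisimple Lie algebra decomposes uniquely as the direct sum of simple ideals, one per connected component of its Dynkin diagram, so g ≅ B_2 ⊕ B_5 (dimension 10 + 55 = 65).

type B_2 + type B_5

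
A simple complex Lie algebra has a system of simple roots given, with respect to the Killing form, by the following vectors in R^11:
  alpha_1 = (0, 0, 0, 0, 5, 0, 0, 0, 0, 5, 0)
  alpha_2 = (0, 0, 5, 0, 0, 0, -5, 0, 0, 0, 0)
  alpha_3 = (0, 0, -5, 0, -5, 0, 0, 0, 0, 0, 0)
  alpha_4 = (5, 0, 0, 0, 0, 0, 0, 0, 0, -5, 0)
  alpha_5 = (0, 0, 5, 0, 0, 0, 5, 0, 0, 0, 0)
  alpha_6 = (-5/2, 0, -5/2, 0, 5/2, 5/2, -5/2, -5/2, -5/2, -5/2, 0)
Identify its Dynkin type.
E6

Compute the Cartan integers a_ij = 2(alpha_i, alpha_j)/(alpha_j, alpha_j); the resulting 6x6 Cartan matrix is
[[2, 0, -1, -1, 0, 0], [0, 2, -1, 0, 0, 0], [-1, -1, 2, 0, -1, 0], [-1, 0, 0, 2, 0, 0], [0, 0, -1, 0, 2, -1], [0, 0, 0, 0, -1, 2]].
All simple roots have the same length, so the diagram is simply laced. The associated Dynkin diagram is a chain of 5 nodes with one extra node attached to the third node from one end (E_6), so the type is E_6.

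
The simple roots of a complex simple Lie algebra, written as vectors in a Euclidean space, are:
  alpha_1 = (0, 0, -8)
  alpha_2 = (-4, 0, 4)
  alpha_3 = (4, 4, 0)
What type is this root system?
C_3

Compute the Cartan integers a_ij = 2(alpha_i, alpha_j)/(alpha_j, alpha_j); the resulting 3x3 Cartan matrix is
[[2, -2, 0], [-1, 2, -1], [0, -1, 2]].
The roots have two lengths (squared-length ratio 2:1); the short ones are alpha_{2,3}. The associated Dynkin diagram is a chain of 3 nodes with a double edge at one end; the terminal node there is the unique long simple root (C_3), so the type is C_3 (the algebra sp(6)).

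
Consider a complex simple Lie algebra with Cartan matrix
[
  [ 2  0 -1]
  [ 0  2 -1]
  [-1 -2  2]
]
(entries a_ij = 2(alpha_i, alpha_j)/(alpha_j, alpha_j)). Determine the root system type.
B_3

The matrix has rank 3 with 2's on the diagonal. Reading the off-diagonal entries as Dynkin edges (a single edge where a_ij = a_ji = -1; a double or triple edge where a_ij * a_ji = 2 or 3), the diagram is a chain of 3 nodes with a double edge at one end; the terminal node there is the unique short simple root (B_3). One simple-root ordering that puts it in standard form is (alpha_1, alpha_3, alpha_2). So the algebra is type B_3, i.e. so(7).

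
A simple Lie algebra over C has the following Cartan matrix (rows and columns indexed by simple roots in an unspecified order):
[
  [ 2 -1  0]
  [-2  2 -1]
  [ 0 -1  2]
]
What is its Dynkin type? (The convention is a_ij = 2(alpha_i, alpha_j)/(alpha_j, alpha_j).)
B3

The matrix has rank 3 with 2's on the diagonal. Reading the off-diagonal entries as Dynkin edges (a single edge where a_ij = a_ji = -1; a double or triple edge where a_ij * a_ji = 2 or 3), the diagram is a chain of 3 nodes with a double edge at one end; the terminal node there is the unique short simple root (B_3). One simple-root ordering that puts it in standard form is (alpha_3, alpha_2, alpha_1). So the algebra is type B_3, i.e. so(7).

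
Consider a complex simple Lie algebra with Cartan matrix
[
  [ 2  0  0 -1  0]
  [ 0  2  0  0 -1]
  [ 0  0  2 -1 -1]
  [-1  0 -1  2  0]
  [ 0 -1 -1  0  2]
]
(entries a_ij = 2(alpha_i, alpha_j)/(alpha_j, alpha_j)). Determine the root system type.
A_5 (sl(6))

The matrix has rank 5 with 2's on the diagonal. Reading the off-diagonal entries as Dynkin edges (a single edge where a_ij = a_ji = -1; a double or triple edge where a_ij * a_ji = 2 or 3), the diagram is a chain of 5 nodes with single edges (A_5). One simple-root ordering that puts it in standard form is (alpha_2, alpha_5, alpha_3, alpha_4, alpha_1). So the algebra is type A_5, i.e. sl(6).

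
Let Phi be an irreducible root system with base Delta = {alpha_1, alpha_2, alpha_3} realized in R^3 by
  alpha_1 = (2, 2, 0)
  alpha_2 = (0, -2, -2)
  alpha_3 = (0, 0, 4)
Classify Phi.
Compute the Cartan integers a_ij = 2(alpha_i, alpha_j)/(alpha_j, alpha_j); the resulting 3x3 Cartan matrix is
[[2, -1, 0], [-1, 2, -1], [0, -2, 2]].
The roots have two lengths (squared-length ratio 2:1); the short ones are alpha_{1,2}. The associated Dynkin diagram is a chain of 3 nodes with a double edge at one end; the terminal node there is the unique long simple root (C_3), so the type is C_3 (the algebra sp(6)).

type C_3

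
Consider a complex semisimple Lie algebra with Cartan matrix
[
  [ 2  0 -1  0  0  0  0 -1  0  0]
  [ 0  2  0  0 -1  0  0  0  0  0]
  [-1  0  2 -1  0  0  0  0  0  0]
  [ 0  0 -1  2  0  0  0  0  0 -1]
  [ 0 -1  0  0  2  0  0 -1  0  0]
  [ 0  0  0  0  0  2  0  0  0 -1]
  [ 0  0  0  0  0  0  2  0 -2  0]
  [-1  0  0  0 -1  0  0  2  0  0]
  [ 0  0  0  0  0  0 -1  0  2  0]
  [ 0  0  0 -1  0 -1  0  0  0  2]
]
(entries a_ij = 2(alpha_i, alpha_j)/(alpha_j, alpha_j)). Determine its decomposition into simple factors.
The diagram associated to this matrix has two connected components: the simple roots {alpha_1, alpha_2, alpha_3, alpha_4, alpha_5, alpha_6, alpha_8, alpha_10} form a chain of 8 nodes with single edges (A_8), and {alpha_7, alpha_9} form a chain of 2 nodes with a double edge at one end; the terminal node there is the unique short simple root (B_2). A semisimple Lie algebra decomposes uniquely as the direct sum of simple ideals, one per connected component of its Dynkin diagram, so g ≅ A_8 ⊕ B_2 (dimension 80 + 10 = 90).

A_8 (sl(9)) ⊕ B_2 (so(5))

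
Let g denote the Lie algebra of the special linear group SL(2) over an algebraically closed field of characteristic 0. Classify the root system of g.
type A_1

This is sl(2), which has dimension 2^2 - 1 = 3 and rank 2 - 1 = 1 (a Cartan subalgebra is the diagonal traceless matrices). In the classification of classical Lie algebras, the special linear algebra sl(n+1) has type A_n; here n = 1, so the Dynkin diagram is a chain of 1 nodes with single edges (A_1). Hence the type is A_1.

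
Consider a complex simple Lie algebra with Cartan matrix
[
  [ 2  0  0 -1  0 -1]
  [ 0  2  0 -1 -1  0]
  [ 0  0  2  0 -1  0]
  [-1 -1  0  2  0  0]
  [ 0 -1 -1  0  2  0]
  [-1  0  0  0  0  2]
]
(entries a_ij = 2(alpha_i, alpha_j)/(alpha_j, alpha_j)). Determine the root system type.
A_6 (sl(7))

The matrix has rank 6 with 2's on the diagonal. Reading the off-diagonal entries as Dynkin edges (a single edge where a_ij = a_ji = -1; a double or triple edge where a_ij * a_ji = 2 or 3), the diagram is a chain of 6 nodes with single edges (A_6). One simple-root ordering that puts it in standard form is (alpha_6, alpha_1, alpha_4, alpha_2, alpha_5, alpha_3). So the algebra is type A_6, i.e. sl(7).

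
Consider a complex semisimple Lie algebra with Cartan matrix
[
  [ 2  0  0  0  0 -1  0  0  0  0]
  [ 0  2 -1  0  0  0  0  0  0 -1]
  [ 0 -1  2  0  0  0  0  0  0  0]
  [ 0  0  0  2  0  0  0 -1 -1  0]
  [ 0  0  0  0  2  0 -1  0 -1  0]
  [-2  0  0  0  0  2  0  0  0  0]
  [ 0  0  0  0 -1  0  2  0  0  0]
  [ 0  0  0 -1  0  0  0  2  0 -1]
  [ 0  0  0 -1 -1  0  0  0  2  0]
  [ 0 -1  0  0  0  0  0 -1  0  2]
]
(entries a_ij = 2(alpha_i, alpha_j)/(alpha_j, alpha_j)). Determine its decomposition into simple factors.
The diagram associated to this matrix has two connected components: the simple roots {alpha_2, alpha_3, alpha_4, alpha_5, alpha_7, alpha_8, alpha_9, alpha_10} form a chain of 8 nodes with single edges (A_8), and {alpha_1, alpha_6} form a chain of 2 nodes with a double edge at one end; the terminal node there is the unique short simple root (B_2). A semisimple Lie algebra decomposes uniquely as the direct sum of simple ideals, one per connected component of its Dynkin diagram, so g ≅ A_8 ⊕ B_2 (dimension 80 + 10 = 90).

type A_8 + type B_2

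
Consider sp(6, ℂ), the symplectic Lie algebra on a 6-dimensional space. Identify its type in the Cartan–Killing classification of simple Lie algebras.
This is sp(6), which has dimension 6(6+1)/2 = 21 and rank 6/2 = 3. In the classification of classical Lie algebras, the symplectic algebra sp(2n) has type C_n; here n = 3, so the Dynkin diagram is a chain of 3 nodes with a double edge at one end; the terminal node there is the unique long simple root (C_3). Hence the type is C_3.

C_3 (sp(6))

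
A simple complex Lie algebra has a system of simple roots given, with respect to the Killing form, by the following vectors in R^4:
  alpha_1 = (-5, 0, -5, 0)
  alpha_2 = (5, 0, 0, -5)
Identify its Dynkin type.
A_2

Compute the Cartan integers a_ij = 2(alpha_i, alpha_j)/(alpha_j, alpha_j); the resulting 2x2 Cartan matrix is
[[2, -1], [-1, 2]].
All simple roots have the same length, so the diagram is simply laced. The associated Dynkin diagram is a chain of 2 nodes with single edges (A_2), so the type is A_2 (the algebra sl(3)).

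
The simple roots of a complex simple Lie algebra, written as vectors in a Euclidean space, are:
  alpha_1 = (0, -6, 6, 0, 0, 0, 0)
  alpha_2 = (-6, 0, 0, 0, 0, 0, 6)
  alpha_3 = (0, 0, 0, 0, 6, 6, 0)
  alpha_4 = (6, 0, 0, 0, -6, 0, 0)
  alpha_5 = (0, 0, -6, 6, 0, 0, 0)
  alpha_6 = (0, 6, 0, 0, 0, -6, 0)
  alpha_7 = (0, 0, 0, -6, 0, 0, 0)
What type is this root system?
Compute the Cartan integers a_ij = 2(alpha_i, alpha_j)/(alpha_j, alpha_j); the resulting 7x7 Cartan matrix is
[[2, 0, 0, 0, -1, -1, 0], [0, 2, 0, -1, 0, 0, 0], [0, 0, 2, -1, 0, -1, 0], [0, -1, -1, 2, 0, 0, 0], [-1, 0, 0, 0, 2, 0, -2], [-1, 0, -1, 0, 0, 2, 0], [0, 0, 0, 0, -1, 0, 2]].
The roots have two lengths (squared-length ratio 2:1); the short ones are alpha_{7}. The associated Dynkin diagram is a chain of 7 nodes with a double edge at one end; the terminal node there is the unique short simple root (B_7), so the type is B_7 (the algebra so(15)).

B_7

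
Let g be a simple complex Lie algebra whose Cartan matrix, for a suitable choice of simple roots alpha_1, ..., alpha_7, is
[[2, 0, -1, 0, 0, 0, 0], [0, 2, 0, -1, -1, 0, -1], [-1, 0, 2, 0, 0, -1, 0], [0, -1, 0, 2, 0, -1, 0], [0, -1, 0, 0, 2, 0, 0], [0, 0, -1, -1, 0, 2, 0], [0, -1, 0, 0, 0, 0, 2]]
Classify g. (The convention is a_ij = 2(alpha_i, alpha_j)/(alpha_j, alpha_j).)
type D_7

The matrix has rank 7 with 2's on the diagonal. Reading the off-diagonal entries as Dynkin edges (a single edge where a_ij = a_ji = -1; a double or triple edge where a_ij * a_ji = 2 or 3), the diagram is a chain of 5 nodes with a fork of two nodes at one end (D_7). One simple-root ordering that puts it in standard form is (alpha_1, alpha_3, alpha_6, alpha_4, alpha_2, alpha_5, alpha_7). So the algebra is type D_7, i.e. so(14).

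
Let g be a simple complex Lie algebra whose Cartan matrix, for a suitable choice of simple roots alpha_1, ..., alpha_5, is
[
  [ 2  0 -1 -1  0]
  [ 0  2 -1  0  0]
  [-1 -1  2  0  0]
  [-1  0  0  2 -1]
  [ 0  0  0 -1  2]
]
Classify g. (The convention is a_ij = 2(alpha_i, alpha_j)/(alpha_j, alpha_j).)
A_5 (sl(6))

The matrix has rank 5 with 2's on the diagonal. Reading the off-diagonal entries as Dynkin edges (a single edge where a_ij = a_ji = -1; a double or triple edge where a_ij * a_ji = 2 or 3), the diagram is a chain of 5 nodes with single edges (A_5). One simple-root ordering that puts it in standard form is (alpha_2, alpha_3, alpha_1, alpha_4, alpha_5). So the algebra is type A_5, i.e. sl(6).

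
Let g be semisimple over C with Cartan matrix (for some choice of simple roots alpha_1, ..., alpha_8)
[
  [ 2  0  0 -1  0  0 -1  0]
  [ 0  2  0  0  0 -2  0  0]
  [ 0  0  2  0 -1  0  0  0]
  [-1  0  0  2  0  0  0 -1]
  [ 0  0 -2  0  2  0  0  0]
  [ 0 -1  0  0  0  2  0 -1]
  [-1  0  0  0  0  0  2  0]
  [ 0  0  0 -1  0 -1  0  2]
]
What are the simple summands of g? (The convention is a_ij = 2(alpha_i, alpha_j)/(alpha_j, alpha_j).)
B_2 (so(5)) + C_6 (sp(12))

The diagram associated to this matrix has two connected components: the simple roots {alpha_3, alpha_5} form a chain of 2 nodes with a double edge at one end; the terminal node there is the unique short simple root (B_2), and {alpha_1, alpha_2, alpha_4, alpha_6, alpha_7, alpha_8} form a chain of 6 nodes with a double edge at one end; the terminal node there is the unique long simple root (C_6). A semisimple Lie algebra decomposes uniquely as the direct sum of simple ideals, one per connected component of its Dynkin diagram, so g ≅ B_2 ⊕ C_6 (dimension 10 + 78 = 88).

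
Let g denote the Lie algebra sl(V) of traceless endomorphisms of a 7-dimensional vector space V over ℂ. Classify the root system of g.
type A_6

This is sl(7), which has dimension 7^2 - 1 = 48 and rank 7 - 1 = 6 (a Cartan subalgebra is the diagonal traceless matrices). In the classification of classical Lie algebras, the special linear algebra sl(n+1) has type A_n; here n = 6, so the Dynkin diagram is a chain of 6 nodes with single edges (A_6). Hence the type is A_6.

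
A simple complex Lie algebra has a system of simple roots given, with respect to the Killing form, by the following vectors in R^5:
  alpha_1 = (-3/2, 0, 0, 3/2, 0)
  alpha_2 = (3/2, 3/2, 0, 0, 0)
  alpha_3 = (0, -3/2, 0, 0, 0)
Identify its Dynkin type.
Compute the Cartan integers a_ij = 2(alpha_i, alpha_j)/(alpha_j, alpha_j); the resulting 3x3 Cartan matrix is
[[2, -1, 0], [-1, 2, -2], [0, -1, 2]].
The roots have two lengths (squared-length ratio 2:1); the short ones are alpha_{3}. The associated Dynkin diagram is a chain of 3 nodes with a double edge at one end; the terminal node there is the unique short simple root (B_3), so the type is B_3 (the algebra so(7)).

B_3 (so(7))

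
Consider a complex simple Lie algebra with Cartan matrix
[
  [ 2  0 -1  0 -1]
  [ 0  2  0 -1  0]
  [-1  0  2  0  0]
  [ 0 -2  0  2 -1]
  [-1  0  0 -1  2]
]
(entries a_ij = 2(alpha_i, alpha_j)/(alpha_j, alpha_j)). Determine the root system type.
type B_5

The matrix has rank 5 with 2's on the diagonal. Reading the off-diagonal entries as Dynkin edges (a single edge where a_ij = a_ji = -1; a double or triple edge where a_ij * a_ji = 2 or 3), the diagram is a chain of 5 nodes with a double edge at one end; the terminal node there is the unique short simple root (B_5). One simple-root ordering that puts it in standard form is (alpha_3, alpha_1, alpha_5, alpha_4, alpha_2). So the algebra is type B_5, i.e. so(11).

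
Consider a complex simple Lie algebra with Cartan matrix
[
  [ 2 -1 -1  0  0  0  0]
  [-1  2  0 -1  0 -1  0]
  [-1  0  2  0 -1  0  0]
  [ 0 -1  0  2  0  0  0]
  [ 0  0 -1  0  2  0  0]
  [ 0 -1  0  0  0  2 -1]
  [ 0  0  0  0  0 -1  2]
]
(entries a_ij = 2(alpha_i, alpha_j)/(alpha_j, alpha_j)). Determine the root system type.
E_7

The matrix has rank 7 with 2's on the diagonal. Reading the off-diagonal entries as Dynkin edges (a single edge where a_ij = a_ji = -1; a double or triple edge where a_ij * a_ji = 2 or 3), the diagram is a chain of 6 nodes with one extra node attached to the third node from one end (E_7). One simple-root ordering that puts it in standard form is (alpha_7, alpha_4, alpha_6, alpha_2, alpha_1, alpha_3, alpha_5). So the algebra is type E_7.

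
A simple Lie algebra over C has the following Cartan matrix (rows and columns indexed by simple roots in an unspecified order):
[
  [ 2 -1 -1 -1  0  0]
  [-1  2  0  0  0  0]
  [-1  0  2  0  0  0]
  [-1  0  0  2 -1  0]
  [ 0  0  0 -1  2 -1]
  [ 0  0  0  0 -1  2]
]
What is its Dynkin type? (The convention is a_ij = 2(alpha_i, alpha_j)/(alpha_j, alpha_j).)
The matrix has rank 6 with 2's on the diagonal. Reading the off-diagonal entries as Dynkin edges (a single edge where a_ij = a_ji = -1; a double or triple edge where a_ij * a_ji = 2 or 3), the diagram is a chain of 4 nodes with a fork of two nodes at one end (D_6). One simple-root ordering that puts it in standard form is (alpha_6, alpha_5, alpha_4, alpha_1, alpha_3, alpha_2). So the algebra is type D_6, i.e. so(12).

D6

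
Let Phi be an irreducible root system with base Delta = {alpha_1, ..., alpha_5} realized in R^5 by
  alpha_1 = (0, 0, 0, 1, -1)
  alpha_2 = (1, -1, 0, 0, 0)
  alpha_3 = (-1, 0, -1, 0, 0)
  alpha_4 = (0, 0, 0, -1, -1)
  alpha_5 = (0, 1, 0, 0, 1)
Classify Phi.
Compute the Cartan integers a_ij = 2(alpha_i, alpha_j)/(alpha_j, alpha_j); the resulting 5x5 Cartan matrix is
[[2, 0, 0, 0, -1], [0, 2, -1, 0, -1], [0, -1, 2, 0, 0], [0, 0, 0, 2, -1], [-1, -1, 0, -1, 2]].
All simple roots have the same length, so the diagram is simply laced. The associated Dynkin diagram is a chain of 3 nodes with a fork of two nodes at one end (D_5), so the type is D_5 (the algebra so(10)).

D_5 (so(10))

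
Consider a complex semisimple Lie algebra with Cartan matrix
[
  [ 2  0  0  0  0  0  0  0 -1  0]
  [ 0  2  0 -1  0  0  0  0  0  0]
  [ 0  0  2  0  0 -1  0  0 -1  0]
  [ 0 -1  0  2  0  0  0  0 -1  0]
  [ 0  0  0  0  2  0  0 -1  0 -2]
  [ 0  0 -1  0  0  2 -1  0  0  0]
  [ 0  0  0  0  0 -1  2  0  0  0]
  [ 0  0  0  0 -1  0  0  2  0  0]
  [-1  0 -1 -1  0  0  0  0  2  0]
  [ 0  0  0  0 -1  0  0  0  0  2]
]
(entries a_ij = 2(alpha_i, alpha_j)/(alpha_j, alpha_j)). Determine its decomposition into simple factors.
The diagram associated to this matrix has two connected components: the simple roots {alpha_5, alpha_8, alpha_10} form a chain of 3 nodes with a double edge at one end; the terminal node there is the unique short simple root (B_3), and {alpha_1, alpha_2, alpha_3, alpha_4, alpha_6, alpha_7, alpha_9} form a chain of 6 nodes with one extra node attached to the third node from one end (E_7). A semisimple Lie algebra decomposes uniquely as the direct sum of simple ideals, one per connected component of its Dynkin diagram, so g ≅ B_3 ⊕ E_7 (dimension 21 + 133 = 154).

B_3 (so(7)) ⊕ E_7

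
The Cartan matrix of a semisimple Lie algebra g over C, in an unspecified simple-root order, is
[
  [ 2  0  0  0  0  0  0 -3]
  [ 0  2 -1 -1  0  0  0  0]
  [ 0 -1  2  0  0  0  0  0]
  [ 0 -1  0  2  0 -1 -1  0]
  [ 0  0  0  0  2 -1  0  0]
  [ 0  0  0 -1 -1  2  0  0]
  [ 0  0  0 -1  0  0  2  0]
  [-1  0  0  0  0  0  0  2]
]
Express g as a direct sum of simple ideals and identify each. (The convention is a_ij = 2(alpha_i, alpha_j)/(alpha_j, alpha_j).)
type E_6 ⊕ type G_2

The diagram associated to this matrix has two connected components: the simple roots {alpha_2, alpha_3, alpha_4, alpha_5, alpha_6, alpha_7} form a chain of 5 nodes with one extra node attached to the third node from one end (E_6), and {alpha_1, alpha_8} form two nodes joined by a triple edge (G_2). A semisimple Lie algebra decomposes uniquely as the direct sum of simple ideals, one per connected component of its Dynkin diagram, so g ≅ E_6 ⊕ G_2 (dimension 78 + 14 = 92).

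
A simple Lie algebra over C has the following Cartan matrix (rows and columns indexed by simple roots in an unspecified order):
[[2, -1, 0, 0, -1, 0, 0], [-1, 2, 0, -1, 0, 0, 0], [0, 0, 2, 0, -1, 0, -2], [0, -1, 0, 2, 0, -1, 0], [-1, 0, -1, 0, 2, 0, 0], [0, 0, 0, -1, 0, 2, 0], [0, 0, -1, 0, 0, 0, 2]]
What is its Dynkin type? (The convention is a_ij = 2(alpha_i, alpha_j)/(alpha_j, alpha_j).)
B7

The matrix has rank 7 with 2's on the diagonal. Reading the off-diagonal entries as Dynkin edges (a single edge where a_ij = a_ji = -1; a double or triple edge where a_ij * a_ji = 2 or 3), the diagram is a chain of 7 nodes with a double edge at one end; the terminal node there is the unique short simple root (B_7). One simple-root ordering that puts it in standard form is (alpha_6, alpha_4, alpha_2, alpha_1, alpha_5, alpha_3, alpha_7). So the algebra is type B_7, i.e. so(15).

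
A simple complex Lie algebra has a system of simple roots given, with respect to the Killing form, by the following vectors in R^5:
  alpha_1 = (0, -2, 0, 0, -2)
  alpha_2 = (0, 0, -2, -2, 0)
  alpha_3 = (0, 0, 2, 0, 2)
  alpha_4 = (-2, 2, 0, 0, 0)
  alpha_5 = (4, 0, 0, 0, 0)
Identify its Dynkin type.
C_5

Compute the Cartan integers a_ij = 2(alpha_i, alpha_j)/(alpha_j, alpha_j); the resulting 5x5 Cartan matrix is
[[2, 0, -1, -1, 0], [0, 2, -1, 0, 0], [-1, -1, 2, 0, 0], [-1, 0, 0, 2, -1], [0, 0, 0, -2, 2]].
The roots have two lengths (squared-length ratio 2:1); the short ones are alpha_{1,2,3,4}. The associated Dynkin diagram is a chain of 5 nodes with a double edge at one end; the terminal node there is the unique long simple root (C_5), so the type is C_5 (the algebra sp(10)).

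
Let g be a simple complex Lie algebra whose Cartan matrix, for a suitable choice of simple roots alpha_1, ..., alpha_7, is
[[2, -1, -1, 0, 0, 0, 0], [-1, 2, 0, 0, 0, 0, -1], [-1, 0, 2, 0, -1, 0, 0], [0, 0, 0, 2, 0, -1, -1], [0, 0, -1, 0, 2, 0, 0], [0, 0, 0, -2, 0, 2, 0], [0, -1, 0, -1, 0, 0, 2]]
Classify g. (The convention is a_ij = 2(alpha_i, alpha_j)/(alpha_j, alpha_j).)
The matrix has rank 7 with 2's on the diagonal. Reading the off-diagonal entries as Dynkin edges (a single edge where a_ij = a_ji = -1; a double or triple edge where a_ij * a_ji = 2 or 3), the diagram is a chain of 7 nodes with a double edge at one end; the terminal node there is the unique long simple root (C_7). One simple-root ordering that puts it in standard form is (alpha_5, alpha_3, alpha_1, alpha_2, alpha_7, alpha_4, alpha_6). So the algebra is type C_7, i.e. sp(14).

C7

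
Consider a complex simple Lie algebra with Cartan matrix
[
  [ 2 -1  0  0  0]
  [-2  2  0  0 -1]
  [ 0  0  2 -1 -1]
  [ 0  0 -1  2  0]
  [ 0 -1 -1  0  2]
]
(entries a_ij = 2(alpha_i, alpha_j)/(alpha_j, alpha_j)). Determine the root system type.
type B_5

The matrix has rank 5 with 2's on the diagonal. Reading the off-diagonal entries as Dynkin edges (a single edge where a_ij = a_ji = -1; a double or triple edge where a_ij * a_ji = 2 or 3), the diagram is a chain of 5 nodes with a double edge at one end; the terminal node there is the unique short simple root (B_5). One simple-root ordering that puts it in standard form is (alpha_4, alpha_3, alpha_5, alpha_2, alpha_1). So the algebra is type B_5, i.e. so(11).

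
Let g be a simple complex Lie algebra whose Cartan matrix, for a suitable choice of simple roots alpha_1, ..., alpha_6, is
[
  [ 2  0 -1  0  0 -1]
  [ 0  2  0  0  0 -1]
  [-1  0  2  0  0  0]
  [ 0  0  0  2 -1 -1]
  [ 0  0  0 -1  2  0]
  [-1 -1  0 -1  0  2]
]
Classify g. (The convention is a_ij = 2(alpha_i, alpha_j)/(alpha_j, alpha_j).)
type E_6

The matrix has rank 6 with 2's on the diagonal. Reading the off-diagonal entries as Dynkin edges (a single edge where a_ij = a_ji = -1; a double or triple edge where a_ij * a_ji = 2 or 3), the diagram is a chain of 5 nodes with one extra node attached to the third node from one end (E_6). One simple-root ordering that puts it in standard form is (alpha_3, alpha_2, alpha_1, alpha_6, alpha_4, alpha_5). So the algebra is type E_6.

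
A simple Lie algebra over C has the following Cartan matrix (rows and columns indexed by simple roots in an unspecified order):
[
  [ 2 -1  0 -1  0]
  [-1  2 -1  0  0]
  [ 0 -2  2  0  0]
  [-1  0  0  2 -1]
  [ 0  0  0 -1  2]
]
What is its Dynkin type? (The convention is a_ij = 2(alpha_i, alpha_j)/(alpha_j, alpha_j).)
The matrix has rank 5 with 2's on the diagonal. Reading the off-diagonal entries as Dynkin edges (a single edge where a_ij = a_ji = -1; a double or triple edge where a_ij * a_ji = 2 or 3), the diagram is a chain of 5 nodes with a double edge at one end; the terminal node there is the unique long simple root (C_5). One simple-root ordering that puts it in standard form is (alpha_5, alpha_4, alpha_1, alpha_2, alpha_3). So the algebra is type C_5, i.e. sp(10).

C5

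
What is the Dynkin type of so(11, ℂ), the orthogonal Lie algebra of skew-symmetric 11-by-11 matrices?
This is so(11) with 11 odd, which has dimension 11(11-1)/2 = 55 and rank (11-1)/2 = 5. In the classification of classical Lie algebras, the orthogonal algebra so(2n+1) in an odd number of variables has type B_n; here n = 5, so the Dynkin diagram is a chain of 5 nodes with a double edge at one end; the terminal node there is the unique short simple root (B_5). Hence the type is B_5.

B5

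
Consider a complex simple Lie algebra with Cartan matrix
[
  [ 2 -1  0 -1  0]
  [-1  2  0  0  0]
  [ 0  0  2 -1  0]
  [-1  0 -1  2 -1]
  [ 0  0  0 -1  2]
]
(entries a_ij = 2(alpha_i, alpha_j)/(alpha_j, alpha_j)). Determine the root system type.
The matrix has rank 5 with 2's on the diagonal. Reading the off-diagonal entries as Dynkin edges (a single edge where a_ij = a_ji = -1; a double or triple edge where a_ij * a_ji = 2 or 3), the diagram is a chain of 3 nodes with a fork of two nodes at one end (D_5). One simple-root ordering that puts it in standard form is (alpha_2, alpha_1, alpha_4, alpha_3, alpha_5). So the algebra is type D_5, i.e. so(10).

D_5 (so(10))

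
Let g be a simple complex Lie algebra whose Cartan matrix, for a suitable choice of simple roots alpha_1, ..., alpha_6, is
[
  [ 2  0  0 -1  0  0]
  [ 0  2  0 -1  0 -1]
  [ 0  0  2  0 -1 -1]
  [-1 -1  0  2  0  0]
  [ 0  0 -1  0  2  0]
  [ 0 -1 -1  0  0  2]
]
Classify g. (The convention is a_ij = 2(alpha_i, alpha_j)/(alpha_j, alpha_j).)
The matrix has rank 6 with 2's on the diagonal. Reading the off-diagonal entries as Dynkin edges (a single edge where a_ij = a_ji = -1; a double or triple edge where a_ij * a_ji = 2 or 3), the diagram is a chain of 6 nodes with single edges (A_6). One simple-root ordering that puts it in standard form is (alpha_5, alpha_3, alpha_6, alpha_2, alpha_4, alpha_1). So the algebra is type A_6, i.e. sl(7).

type A_6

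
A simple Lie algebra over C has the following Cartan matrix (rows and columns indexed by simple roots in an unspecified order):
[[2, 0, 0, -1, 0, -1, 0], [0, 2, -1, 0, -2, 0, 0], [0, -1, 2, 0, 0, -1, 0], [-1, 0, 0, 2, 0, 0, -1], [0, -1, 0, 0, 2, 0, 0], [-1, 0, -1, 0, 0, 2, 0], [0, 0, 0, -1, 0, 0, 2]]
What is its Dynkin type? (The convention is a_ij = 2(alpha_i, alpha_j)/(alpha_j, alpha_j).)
B7

The matrix has rank 7 with 2's on the diagonal. Reading the off-diagonal entries as Dynkin edges (a single edge where a_ij = a_ji = -1; a double or triple edge where a_ij * a_ji = 2 or 3), the diagram is a chain of 7 nodes with a double edge at one end; the terminal node there is the unique short simple root (B_7). One simple-root ordering that puts it in standard form is (alpha_7, alpha_4, alpha_1, alpha_6, alpha_3, alpha_2, alpha_5). So the algebra is type B_7, i.e. so(15).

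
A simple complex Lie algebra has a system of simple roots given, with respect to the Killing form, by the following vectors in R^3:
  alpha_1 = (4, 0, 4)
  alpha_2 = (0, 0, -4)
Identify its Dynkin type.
Compute the Cartan integers a_ij = 2(alpha_i, alpha_j)/(alpha_j, alpha_j); the resulting 2x2 Cartan matrix is
[[2, -2], [-1, 2]].
The roots have two lengths (squared-length ratio 2:1); the short ones are alpha_{2}. The associated Dynkin diagram is a chain of 2 nodes with a double edge at one end; the terminal node there is the unique short simple root (B_2), so the type is B_2 (the algebra so(5)).

B2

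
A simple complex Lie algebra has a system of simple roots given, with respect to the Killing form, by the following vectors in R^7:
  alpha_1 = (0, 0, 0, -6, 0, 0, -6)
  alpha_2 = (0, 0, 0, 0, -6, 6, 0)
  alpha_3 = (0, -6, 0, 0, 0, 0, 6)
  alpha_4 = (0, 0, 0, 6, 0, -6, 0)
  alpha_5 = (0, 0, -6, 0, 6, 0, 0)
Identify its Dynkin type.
A_5 (sl(6))

Compute the Cartan integers a_ij = 2(alpha_i, alpha_j)/(alpha_j, alpha_j); the resulting 5x5 Cartan matrix is
[[2, 0, -1, -1, 0], [0, 2, 0, -1, -1], [-1, 0, 2, 0, 0], [-1, -1, 0, 2, 0], [0, -1, 0, 0, 2]].
All simple roots have the same length, so the diagram is simply laced. The associated Dynkin diagram is a chain of 5 nodes with single edges (A_5), so the type is A_5 (the algebra sl(6)).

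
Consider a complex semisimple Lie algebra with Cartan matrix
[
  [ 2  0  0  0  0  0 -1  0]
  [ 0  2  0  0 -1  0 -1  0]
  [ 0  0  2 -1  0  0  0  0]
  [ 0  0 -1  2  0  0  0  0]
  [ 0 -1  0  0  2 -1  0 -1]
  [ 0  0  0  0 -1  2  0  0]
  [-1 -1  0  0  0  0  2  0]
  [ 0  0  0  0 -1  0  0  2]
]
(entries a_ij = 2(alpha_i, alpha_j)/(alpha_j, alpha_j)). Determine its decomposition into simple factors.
The diagram associated to this matrix has two connected components: the simple roots {alpha_3, alpha_4} form a chain of 2 nodes with single edges (A_2), and {alpha_1, alpha_2, alpha_5, alpha_6, alpha_7, alpha_8} form a chain of 4 nodes with a fork of two nodes at one end (D_6). A semisimple Lie algebra decomposes uniquely as the direct sum of simple ideals, one per connected component of its Dynkin diagram, so g ≅ A_2 ⊕ D_6 (dimension 8 + 66 = 74).

A2 + D6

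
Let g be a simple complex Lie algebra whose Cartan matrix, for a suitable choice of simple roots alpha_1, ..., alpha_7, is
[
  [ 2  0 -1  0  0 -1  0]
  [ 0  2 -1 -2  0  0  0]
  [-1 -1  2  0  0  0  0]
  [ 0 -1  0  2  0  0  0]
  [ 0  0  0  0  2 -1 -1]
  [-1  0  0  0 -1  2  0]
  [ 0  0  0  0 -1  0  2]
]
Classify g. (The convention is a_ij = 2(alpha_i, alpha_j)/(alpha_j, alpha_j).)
The matrix has rank 7 with 2's on the diagonal. Reading the off-diagonal entries as Dynkin edges (a single edge where a_ij = a_ji = -1; a double or triple edge where a_ij * a_ji = 2 or 3), the diagram is a chain of 7 nodes with a double edge at one end; the terminal node there is the unique short simple root (B_7). One simple-root ordering that puts it in standard form is (alpha_7, alpha_5, alpha_6, alpha_1, alpha_3, alpha_2, alpha_4). So the algebra is type B_7, i.e. so(15).

B7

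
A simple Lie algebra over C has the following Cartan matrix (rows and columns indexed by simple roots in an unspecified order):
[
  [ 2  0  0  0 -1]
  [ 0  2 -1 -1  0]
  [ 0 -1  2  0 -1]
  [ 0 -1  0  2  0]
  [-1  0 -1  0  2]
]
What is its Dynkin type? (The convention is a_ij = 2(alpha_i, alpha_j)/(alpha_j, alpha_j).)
The matrix has rank 5 with 2's on the diagonal. Reading the off-diagonal entries as Dynkin edges (a single edge where a_ij = a_ji = -1; a double or triple edge where a_ij * a_ji = 2 or 3), the diagram is a chain of 5 nodes with single edges (A_5). One simple-root ordering that puts it in standard form is (alpha_1, alpha_5, alpha_3, alpha_2, alpha_4). So the algebra is type A_5, i.e. sl(6).

A_5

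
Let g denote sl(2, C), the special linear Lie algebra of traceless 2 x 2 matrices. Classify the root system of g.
type A_1

This is sl(2), which has dimension 2^2 - 1 = 3 and rank 2 - 1 = 1 (a Cartan subalgebra is the diagonal traceless matrices). In the classification of classical Lie algebras, the special linear algebra sl(n+1) has type A_n; here n = 1, so the Dynkin diagram is a chain of 1 nodes with single edges (A_1). Hence the type is A_1.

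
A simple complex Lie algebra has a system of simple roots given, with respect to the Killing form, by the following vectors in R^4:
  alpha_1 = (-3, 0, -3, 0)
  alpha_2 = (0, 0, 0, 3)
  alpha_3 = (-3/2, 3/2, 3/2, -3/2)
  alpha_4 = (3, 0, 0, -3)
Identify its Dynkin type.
Compute the Cartan integers a_ij = 2(alpha_i, alpha_j)/(alpha_j, alpha_j); the resulting 4x4 Cartan matrix is
[[2, 0, 0, -1], [0, 2, -1, -1], [0, -1, 2, 0], [-1, -2, 0, 2]].
The roots have two lengths (squared-length ratio 2:1); the short ones are alpha_{2,3}. The associated Dynkin diagram is a chain of 4 nodes with a double edge between the middle two (F_4), so the type is F_4.

F4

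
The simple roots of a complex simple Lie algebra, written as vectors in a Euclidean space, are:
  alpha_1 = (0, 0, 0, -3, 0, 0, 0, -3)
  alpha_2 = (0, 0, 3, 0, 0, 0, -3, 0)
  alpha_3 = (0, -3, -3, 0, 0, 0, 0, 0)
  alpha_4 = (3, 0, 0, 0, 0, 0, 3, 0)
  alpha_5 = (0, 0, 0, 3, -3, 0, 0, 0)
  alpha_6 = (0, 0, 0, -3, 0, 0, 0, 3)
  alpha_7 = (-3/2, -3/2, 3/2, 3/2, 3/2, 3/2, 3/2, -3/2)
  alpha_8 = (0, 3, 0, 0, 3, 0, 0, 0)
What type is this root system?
Compute the Cartan integers a_ij = 2(alpha_i, alpha_j)/(alpha_j, alpha_j); the resulting 8x8 Cartan matrix is
[[2, 0, 0, 0, -1, 0, 0, 0], [0, 2, -1, -1, 0, 0, 0, 0], [0, -1, 2, 0, 0, 0, 0, -1], [0, -1, 0, 2, 0, 0, 0, 0], [-1, 0, 0, 0, 2, -1, 0, -1], [0, 0, 0, 0, -1, 2, -1, 0], [0, 0, 0, 0, 0, -1, 2, 0], [0, 0, -1, 0, -1, 0, 0, 2]].
All simple roots have the same length, so the diagram is simply laced. The associated Dynkin diagram is a chain of 7 nodes with one extra node attached to the third node from one end (E_8), so the type is E_8.

E_8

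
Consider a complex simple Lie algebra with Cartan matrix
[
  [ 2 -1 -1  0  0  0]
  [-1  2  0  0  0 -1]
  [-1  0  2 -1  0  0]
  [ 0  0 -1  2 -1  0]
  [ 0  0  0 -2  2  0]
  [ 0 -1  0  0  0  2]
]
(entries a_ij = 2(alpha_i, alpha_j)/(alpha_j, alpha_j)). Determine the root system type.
C_6

The matrix has rank 6 with 2's on the diagonal. Reading the off-diagonal entries as Dynkin edges (a single edge where a_ij = a_ji = -1; a double or triple edge where a_ij * a_ji = 2 or 3), the diagram is a chain of 6 nodes with a double edge at one end; the terminal node there is the unique long simple root (C_6). One simple-root ordering that puts it in standard form is (alpha_6, alpha_2, alpha_1, alpha_3, alpha_4, alpha_5). So the algebra is type C_6, i.e. sp(12).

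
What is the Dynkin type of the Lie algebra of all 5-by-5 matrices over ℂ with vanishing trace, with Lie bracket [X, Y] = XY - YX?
A_4

This is sl(5), which has dimension 5^2 - 1 = 24 and rank 5 - 1 = 4 (a Cartan subalgebra is the diagonal traceless matrices). In the classification of classical Lie algebras, the special linear algebra sl(n+1) has type A_n; here n = 4, so the Dynkin diagram is a chain of 4 nodes with single edges (A_4). Hence the type is A_4.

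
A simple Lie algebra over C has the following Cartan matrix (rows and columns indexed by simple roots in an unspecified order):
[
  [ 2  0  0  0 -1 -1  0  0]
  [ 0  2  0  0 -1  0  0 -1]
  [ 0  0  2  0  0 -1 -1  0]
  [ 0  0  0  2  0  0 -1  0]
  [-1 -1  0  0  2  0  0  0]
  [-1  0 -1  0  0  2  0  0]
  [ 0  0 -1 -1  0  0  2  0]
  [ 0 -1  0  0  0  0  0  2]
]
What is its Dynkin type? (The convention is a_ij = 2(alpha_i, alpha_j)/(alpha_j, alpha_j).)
The matrix has rank 8 with 2's on the diagonal. Reading the off-diagonal entries as Dynkin edges (a single edge where a_ij = a_ji = -1; a double or triple edge where a_ij * a_ji = 2 or 3), the diagram is a chain of 8 nodes with single edges (A_8). One simple-root ordering that puts it in standard form is (alpha_4, alpha_7, alpha_3, alpha_6, alpha_1, alpha_5, alpha_2, alpha_8). So the algebra is type A_8, i.e. sl(9).

type A_8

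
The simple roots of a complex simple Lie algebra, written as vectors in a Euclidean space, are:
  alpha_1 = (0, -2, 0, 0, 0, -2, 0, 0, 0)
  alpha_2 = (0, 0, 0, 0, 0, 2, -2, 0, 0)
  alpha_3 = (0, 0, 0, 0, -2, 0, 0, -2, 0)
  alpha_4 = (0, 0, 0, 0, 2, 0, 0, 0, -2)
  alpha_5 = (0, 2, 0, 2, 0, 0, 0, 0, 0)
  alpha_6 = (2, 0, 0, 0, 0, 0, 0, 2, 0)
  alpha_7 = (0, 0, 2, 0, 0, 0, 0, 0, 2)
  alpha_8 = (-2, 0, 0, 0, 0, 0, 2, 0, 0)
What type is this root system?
Compute the Cartan integers a_ij = 2(alpha_i, alpha_j)/(alpha_j, alpha_j); the resulting 8x8 Cartan matrix is
[[2, -1, 0, 0, -1, 0, 0, 0], [-1, 2, 0, 0, 0, 0, 0, -1], [0, 0, 2, -1, 0, -1, 0, 0], [0, 0, -1, 2, 0, 0, -1, 0], [-1, 0, 0, 0, 2, 0, 0, 0], [0, 0, -1, 0, 0, 2, 0, -1], [0, 0, 0, -1, 0, 0, 2, 0], [0, -1, 0, 0, 0, -1, 0, 2]].
All simple roots have the same length, so the diagram is simply laced. The associated Dynkin diagram is a chain of 8 nodes with single edges (A_8), so the type is A_8 (the algebra sl(9)).

type A_8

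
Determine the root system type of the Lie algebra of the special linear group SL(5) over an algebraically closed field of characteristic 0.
This is sl(5), which has dimension 5^2 - 1 = 24 and rank 5 - 1 = 4 (a Cartan subalgebra is the diagonal traceless matrices). In the classification of classical Lie algebras, the special linear algebra sl(n+1) has type A_n; here n = 4, so the Dynkin diagram is a chain of 4 nodes with single edges (A_4). Hence the type is A_4.

type A_4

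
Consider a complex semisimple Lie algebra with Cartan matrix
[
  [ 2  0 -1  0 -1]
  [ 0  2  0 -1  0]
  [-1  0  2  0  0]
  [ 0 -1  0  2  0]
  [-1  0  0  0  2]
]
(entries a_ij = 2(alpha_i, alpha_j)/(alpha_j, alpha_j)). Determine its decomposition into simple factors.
The diagram associated to this matrix has two connected components: the simple roots {alpha_2, alpha_4} form a chain of 2 nodes with single edges (A_2), and {alpha_1, alpha_3, alpha_5} form a chain of 3 nodes with single edges (A_3). A semisimple Lie algebra decomposes uniquely as the direct sum of simple ideals, one per connected component of its Dynkin diagram, so g ≅ A_2 ⊕ A_3 (dimension 8 + 15 = 23).

A_2 + A_3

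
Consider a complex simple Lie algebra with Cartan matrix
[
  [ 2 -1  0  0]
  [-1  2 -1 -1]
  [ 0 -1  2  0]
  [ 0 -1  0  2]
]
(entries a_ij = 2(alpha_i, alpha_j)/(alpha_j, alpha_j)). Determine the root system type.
type D_4

The matrix has rank 4 with 2's on the diagonal. Reading the off-diagonal entries as Dynkin edges (a single edge where a_ij = a_ji = -1; a double or triple edge where a_ij * a_ji = 2 or 3), the diagram is a chain of 2 nodes with a fork of two nodes at one end (D_4). One simple-root ordering that puts it in standard form is (alpha_4, alpha_2, alpha_3, alpha_1). So the algebra is type D_4, i.e. so(8).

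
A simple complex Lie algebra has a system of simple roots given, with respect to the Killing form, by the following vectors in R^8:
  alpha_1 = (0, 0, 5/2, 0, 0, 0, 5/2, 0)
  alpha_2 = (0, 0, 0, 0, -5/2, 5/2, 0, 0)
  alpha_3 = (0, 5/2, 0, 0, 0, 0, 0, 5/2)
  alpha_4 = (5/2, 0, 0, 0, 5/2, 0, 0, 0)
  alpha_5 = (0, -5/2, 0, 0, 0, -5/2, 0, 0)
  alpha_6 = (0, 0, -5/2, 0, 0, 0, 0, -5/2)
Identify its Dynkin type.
Compute the Cartan integers a_ij = 2(alpha_i, alpha_j)/(alpha_j, alpha_j); the resulting 6x6 Cartan matrix is
[[2, 0, 0, 0, 0, -1], [0, 2, 0, -1, -1, 0], [0, 0, 2, 0, -1, -1], [0, -1, 0, 2, 0, 0], [0, -1, -1, 0, 2, 0], [-1, 0, -1, 0, 0, 2]].
All simple roots have the same length, so the diagram is simply laced. The associated Dynkin diagram is a chain of 6 nodes with single edges (A_6), so the type is A_6 (the algebra sl(7)).

A6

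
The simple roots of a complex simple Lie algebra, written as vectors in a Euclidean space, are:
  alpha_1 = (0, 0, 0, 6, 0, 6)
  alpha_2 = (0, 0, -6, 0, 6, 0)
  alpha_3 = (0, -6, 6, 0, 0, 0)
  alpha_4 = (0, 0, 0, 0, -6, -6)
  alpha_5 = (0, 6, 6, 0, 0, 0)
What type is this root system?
D_5

Compute the Cartan integers a_ij = 2(alpha_i, alpha_j)/(alpha_j, alpha_j); the resulting 5x5 Cartan matrix is
[[2, 0, 0, -1, 0], [0, 2, -1, -1, -1], [0, -1, 2, 0, 0], [-1, -1, 0, 2, 0], [0, -1, 0, 0, 2]].
All simple roots have the same length, so the diagram is simply laced. The associated Dynkin diagram is a chain of 3 nodes with a fork of two nodes at one end (D_5), so the type is D_5 (the algebra so(10)).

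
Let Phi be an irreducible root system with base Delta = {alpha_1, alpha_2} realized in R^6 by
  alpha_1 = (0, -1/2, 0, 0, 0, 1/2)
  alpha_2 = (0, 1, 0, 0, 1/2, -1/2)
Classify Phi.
G_2

Compute the Cartan integers a_ij = 2(alpha_i, alpha_j)/(alpha_j, alpha_j); the resulting 2x2 Cartan matrix is
[[2, -1], [-3, 2]].
The roots have two lengths (squared-length ratio 3:1); the short ones are alpha_{1}. The associated Dynkin diagram is two nodes joined by a triple edge (G_2), so the type is G_2.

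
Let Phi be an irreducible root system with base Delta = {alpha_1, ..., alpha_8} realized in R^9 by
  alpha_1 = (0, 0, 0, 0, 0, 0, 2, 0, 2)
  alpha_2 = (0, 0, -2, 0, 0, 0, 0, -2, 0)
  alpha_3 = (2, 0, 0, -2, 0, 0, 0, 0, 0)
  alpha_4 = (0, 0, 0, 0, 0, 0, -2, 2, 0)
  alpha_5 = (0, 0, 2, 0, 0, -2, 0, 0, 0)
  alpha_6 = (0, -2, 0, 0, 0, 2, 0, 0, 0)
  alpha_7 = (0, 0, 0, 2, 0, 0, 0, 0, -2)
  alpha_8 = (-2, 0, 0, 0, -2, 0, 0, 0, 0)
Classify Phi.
type A_8

Compute the Cartan integers a_ij = 2(alpha_i, alpha_j)/(alpha_j, alpha_j); the resulting 8x8 Cartan matrix is
[[2, 0, 0, -1, 0, 0, -1, 0], [0, 2, 0, -1, -1, 0, 0, 0], [0, 0, 2, 0, 0, 0, -1, -1], [-1, -1, 0, 2, 0, 0, 0, 0], [0, -1, 0, 0, 2, -1, 0, 0], [0, 0, 0, 0, -1, 2, 0, 0], [-1, 0, -1, 0, 0, 0, 2, 0], [0, 0, -1, 0, 0, 0, 0, 2]].
All simple roots have the same length, so the diagram is simply laced. The associated Dynkin diagram is a chain of 8 nodes with single edges (A_8), so the type is A_8 (the algebra sl(9)).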